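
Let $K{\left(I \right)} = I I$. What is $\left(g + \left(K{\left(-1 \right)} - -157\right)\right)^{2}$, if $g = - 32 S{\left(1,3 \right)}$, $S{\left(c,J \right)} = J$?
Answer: $3844$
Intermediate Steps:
$K{\left(I \right)} = I^{2}$
$g = -96$ ($g = \left(-32\right) 3 = -96$)
$\left(g + \left(K{\left(-1 \right)} - -157\right)\right)^{2} = \left(-96 + \left(\left(-1\right)^{2} - -157\right)\right)^{2} = \left(-96 + \left(1 + 157\right)\right)^{2} = \left(-96 + 158\right)^{2} = 62^{2} = 3844$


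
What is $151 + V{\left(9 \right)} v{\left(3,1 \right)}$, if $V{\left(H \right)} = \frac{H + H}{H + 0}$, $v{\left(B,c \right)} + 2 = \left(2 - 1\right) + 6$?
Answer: $161$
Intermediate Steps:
$v{\left(B,c \right)} = 5$ ($v{\left(B,c \right)} = -2 + \left(\left(2 - 1\right) + 6\right) = -2 + \left(1 + 6\right) = -2 + 7 = 5$)
$V{\left(H \right)} = 2$ ($V{\left(H \right)} = \frac{2 H}{H} = 2$)
$151 + V{\left(9 \right)} v{\left(3,1 \right)} = 151 + 2 \cdot 5 = 151 + 10 = 161$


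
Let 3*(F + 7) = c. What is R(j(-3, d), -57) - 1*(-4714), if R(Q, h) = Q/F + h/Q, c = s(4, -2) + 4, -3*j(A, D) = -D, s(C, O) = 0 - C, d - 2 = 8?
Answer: 986249/210 ≈ 4696.4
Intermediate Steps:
d = 10 (d = 2 + 8 = 10)
s(C, O) = -C
j(A, D) = D/3 (j(A, D) = -(-1)*D/3 = D/3)
c = 0 (c = -1*4 + 4 = -4 + 4 = 0)
F = -7 (F = -7 + (1/3)*0 = -7 + 0 = -7)
R(Q, h) = -Q/7 + h/Q (R(Q, h) = Q/(-7) + h/Q = Q*(-1/7) + h/Q = -Q/7 + h/Q)
R(j(-3, d), -57) - 1*(-4714) = (-10/21 - 57/((1/3)*10)) - 1*(-4714) = (-1/7*10/3 - 57/10/3) + 4714 = (-10/21 - 57*3/10) + 4714 = (-10/21 - 171/10) + 4714 = -3691/210 + 4714 = 986249/210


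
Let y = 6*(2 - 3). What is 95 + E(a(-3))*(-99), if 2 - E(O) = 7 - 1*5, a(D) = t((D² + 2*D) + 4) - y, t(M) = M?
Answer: 95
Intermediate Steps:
y = -6 (y = 6*(-1) = -6)
a(D) = 10 + D² + 2*D (a(D) = ((D² + 2*D) + 4) - 1*(-6) = (4 + D² + 2*D) + 6 = 10 + D² + 2*D)
E(O) = 0 (E(O) = 2 - (7 - 1*5) = 2 - (7 - 5) = 2 - 1*2 = 2 - 2 = 0)
95 + E(a(-3))*(-99) = 95 + 0*(-99) = 95 + 0 = 95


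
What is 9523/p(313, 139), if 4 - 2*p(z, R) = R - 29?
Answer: -9523/53 ≈ -179.68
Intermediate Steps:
p(z, R) = 33/2 - R/2 (p(z, R) = 2 - (R - 29)/2 = 2 - (-29 + R)/2 = 2 + (29/2 - R/2) = 33/2 - R/2)
9523/p(313, 139) = 9523/(33/2 - 1/2*139) = 9523/(33/2 - 139/2) = 9523/(-53) = 9523*(-1/53) = -9523/53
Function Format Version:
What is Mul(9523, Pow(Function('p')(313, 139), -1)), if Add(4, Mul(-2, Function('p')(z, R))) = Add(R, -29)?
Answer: Rational(-9523, 53) ≈ -179.68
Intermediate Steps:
Function('p')(z, R) = Add(Rational(33, 2), Mul(Rational(-1, 2), R)) (Function('p')(z, R) = Add(2, Mul(Rational(-1, 2), Add(R, -29))) = Add(2, Mul(Rational(-1, 2), Add(-29, R))) = Add(2, Add(Rational(29, 2), Mul(Rational(-1, 2), R))) = Add(Rational(33, 2), Mul(Rational(-1, 2), R)))
Mul(9523, Pow(Function('p')(313, 139), -1)) = Mul(9523, Pow(Add(Rational(33, 2), Mul(Rational(-1, 2), 139)), -1)) = Mul(9523, Pow(Add(Rational(33, 2), Rational(-139, 2)), -1)) = Mul(9523, Pow(-53, -1)) = Mul(9523, Rational(-1, 53)) = Rational(-9523, 53)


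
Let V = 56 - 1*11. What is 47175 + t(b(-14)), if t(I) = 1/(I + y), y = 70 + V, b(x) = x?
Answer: 4764676/101 ≈ 47175.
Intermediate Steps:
V = 45 (V = 56 - 11 = 45)
y = 115 (y = 70 + 45 = 115)
t(I) = 1/(115 + I) (t(I) = 1/(I + 115) = 1/(115 + I))
47175 + t(b(-14)) = 47175 + 1/(115 - 14) = 47175 + 1/101 = 4764676/101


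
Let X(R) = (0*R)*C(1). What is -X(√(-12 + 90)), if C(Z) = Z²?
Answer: 0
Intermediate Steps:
X(R) = 0 (X(R) = (0*R)*1² = 0*1 = 0)
-X(√(-12 + 90)) = -1*0 = 0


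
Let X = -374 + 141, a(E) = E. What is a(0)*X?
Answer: 0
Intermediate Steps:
X = -233
a(0)*X = 0*(-233) = 0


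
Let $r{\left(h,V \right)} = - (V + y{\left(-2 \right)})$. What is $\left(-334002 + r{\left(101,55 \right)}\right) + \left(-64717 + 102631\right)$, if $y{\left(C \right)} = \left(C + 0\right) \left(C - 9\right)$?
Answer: $-296165$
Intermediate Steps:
$y{\left(C \right)} = C \left(-9 + C\right)$
$r{\left(h,V \right)} = -22 - V$ ($r{\left(h,V \right)} = - (V - 2 \left(-9 - 2\right)) = - (V - -22) = - (V + 22) = - (22 + V) = -22 - V$)
$\left(-334002 + r{\left(101,55 \right)}\right) + \left(-64717 + 102631\right) = \left(-334002 - 77\right) + \left(-64717 + 102631\right) = \left(-334002 - 77\right) + 37914 = -334079 + 37914 = -296165$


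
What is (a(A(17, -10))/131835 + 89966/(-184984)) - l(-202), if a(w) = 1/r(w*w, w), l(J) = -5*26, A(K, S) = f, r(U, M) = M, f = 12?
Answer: 1184436330377/9145262115 ≈ 129.51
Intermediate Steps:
A(K, S) = 12
l(J) = -130
a(w) = 1/w
(a(A(17, -10))/131835 + 89966/(-184984)) - l(-202) = (1/(12*131835) + 89966/(-184984)) - 1*(-130) = ((1/12)*(1/131835) + 89966*(-1/184984)) + 130 = (1/1582020 - 44983/92492) + 130 = -4447744573/9145262115 + 130 = 1184436330377/9145262115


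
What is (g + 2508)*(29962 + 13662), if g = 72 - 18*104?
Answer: 30885792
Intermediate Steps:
g = -1800 (g = 72 - 1872 = -1800)
(g + 2508)*(29962 + 13662) = (-1800 + 2508)*(29962 + 13662) = 708*43624 = 30885792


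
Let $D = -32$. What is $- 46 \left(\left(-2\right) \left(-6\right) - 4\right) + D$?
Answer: $-400$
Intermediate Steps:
$- 46 \left(\left(-2\right) \left(-6\right) - 4\right) + D = - 46 \left(\left(-2\right) \left(-6\right) - 4\right) - 32 = - 46 \left(12 - 4\right) - 32 = \left(-46\right) 8 - 32 = -368 - 32 = -400$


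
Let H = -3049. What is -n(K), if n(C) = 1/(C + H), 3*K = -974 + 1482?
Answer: 3/8639 ≈ 0.00034726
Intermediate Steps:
K = 508/3 (K = (-974 + 1482)/3 = (1/3)*508 = 508/3 ≈ 169.33)
n(C) = 1/(-3049 + C) (n(C) = 1/(C - 3049) = 1/(-3049 + C))
-n(K) = -1/(-3049 + 508/3) = -1/(-8639/3) = -1*(-3/8639) = 3/8639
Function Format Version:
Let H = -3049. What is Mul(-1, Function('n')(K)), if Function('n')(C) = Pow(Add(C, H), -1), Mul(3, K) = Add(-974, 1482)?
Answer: Rational(3, 8639) ≈ 0.00034726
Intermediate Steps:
K = Rational(508, 3) (K = Mul(Rational(1, 3), Add(-974, 1482)) = Mul(Rational(1, 3), 508) = Rational(508, 3) ≈ 169.33)
Function('n')(C) = Pow(Add(-3049, C), -1) (Function('n')(C) = Pow(Add(C, -3049), -1) = Pow(Add(-3049, C), -1))
Mul(-1, Function('n')(K)) = Mul(-1, Pow(Add(-3049, Rational(508, 3)), -1)) = Mul(-1, Pow(Rational(-8639, 3), -1)) = Mul(-1, Rational(-3, 8639)) = Rational(3, 8639)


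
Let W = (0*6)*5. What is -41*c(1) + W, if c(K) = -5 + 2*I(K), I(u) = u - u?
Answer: 205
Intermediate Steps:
I(u) = 0
W = 0 (W = 0*5 = 0)
c(K) = -5 (c(K) = -5 + 2*0 = -5 + 0 = -5)
-41*c(1) + W = -41*(-5) + 0 = 205 + 0 = 205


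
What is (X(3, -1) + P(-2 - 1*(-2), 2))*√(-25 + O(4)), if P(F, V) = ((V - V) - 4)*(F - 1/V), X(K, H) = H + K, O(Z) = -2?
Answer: 12*I*√3 ≈ 20.785*I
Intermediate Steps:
P(F, V) = -4*F + 4/V (P(F, V) = (0 - 4)*(F - 1/V) = -4*(F - 1/V) = -4*F + 4/V)
(X(3, -1) + P(-2 - 1*(-2), 2))*√(-25 + O(4)) = ((-1 + 3) + (-4*(-2 - 1*(-2)) + 4/2))*√(-25 - 2) = (2 + (-4*(-2 + 2) + 4*(½)))*√(-27) = (2 + (-4*0 + 2))*(3*I*√3) = (2 + (0 + 2))*(3*I*√3) = (2 + 2)*(3*I*√3) = 4*(3*I*√3) = 12*I*√3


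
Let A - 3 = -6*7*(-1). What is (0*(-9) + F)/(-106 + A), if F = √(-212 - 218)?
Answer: -I*√430/61 ≈ -0.33994*I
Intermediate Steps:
F = I*√430 (F = √(-430) = I*√430 ≈ 20.736*I)
A = 45 (A = 3 - 6*7*(-1) = 3 - 42*(-1) = 3 + 42 = 45)
(0*(-9) + F)/(-106 + A) = (0*(-9) + I*√430)/(-106 + 45) = (0 + I*√430)/(-61) = (I*√430)*(-1/61) = -I*√430/61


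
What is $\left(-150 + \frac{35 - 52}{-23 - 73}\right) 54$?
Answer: $- \frac{129447}{16} \approx -8090.4$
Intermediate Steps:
$\left(-150 + \frac{35 - 52}{-23 - 73}\right) 54 = \left(-150 - \frac{17}{-96}\right) 54 = \left(-150 - - \frac{17}{96}\right) 54 = \left(-150 + \frac{17}{96}\right) 54 = \left(- \frac{14383}{96}\right) 54 = - \frac{129447}{16}$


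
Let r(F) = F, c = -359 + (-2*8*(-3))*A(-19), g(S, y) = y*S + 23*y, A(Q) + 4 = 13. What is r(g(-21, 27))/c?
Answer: 54/73 ≈ 0.73973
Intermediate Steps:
A(Q) = 9 (A(Q) = -4 + 13 = 9)
g(S, y) = 23*y + S*y (g(S, y) = S*y + 23*y = 23*y + S*y)
c = 73 (c = -359 + (-2*8*(-3))*9 = -359 - 16*(-3)*9 = -359 + 48*9 = -359 + 432 = 73)
r(g(-21, 27))/c = (27*(23 - 21))/73 = (27*2)*(1/73) = 54*(1/73) = 54/73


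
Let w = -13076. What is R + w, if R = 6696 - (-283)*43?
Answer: 5789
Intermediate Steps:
R = 18865 (R = 6696 - 1*(-12169) = 6696 + 12169 = 18865)
R + w = 18865 - 13076 = 5789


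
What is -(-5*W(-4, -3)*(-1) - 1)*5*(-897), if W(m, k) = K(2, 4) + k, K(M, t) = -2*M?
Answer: -161460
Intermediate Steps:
W(m, k) = -4 + k (W(m, k) = -2*2 + k = -4 + k)
-(-5*W(-4, -3)*(-1) - 1)*5*(-897) = -(-5*(-4 - 3)*(-1) - 1)*5*(-897) = -(-5*(-7)*(-1) - 1)*5*(-897) = -(35*(-1) - 1)*5*(-897) = -(-35 - 1)*5*(-897) = -(-36)*5*(-897) = -1*(-180)*(-897) = 180*(-897) = -161460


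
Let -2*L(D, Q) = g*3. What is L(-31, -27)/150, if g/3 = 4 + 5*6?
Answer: -51/50 ≈ -1.0200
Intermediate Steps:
g = 102 (g = 3*(4 + 5*6) = 3*(4 + 30) = 3*34 = 102)
L(D, Q) = -153 (L(D, Q) = -51*3 = -1/2*306 = -153)
L(-31, -27)/150 = -153/150 = -153*1/150 = -51/50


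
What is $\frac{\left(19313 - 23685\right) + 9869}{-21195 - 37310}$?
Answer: $- \frac{5497}{58505} \approx -0.093958$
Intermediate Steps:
$\frac{\left(19313 - 23685\right) + 9869}{-21195 - 37310} = \frac{\left(19313 - 23685\right) + 9869}{-58505} = \left(-4372 + 9869\right) \left(- \frac{1}{58505}\right) = 5497 \left(- \frac{1}{58505}\right) = - \frac{5497}{58505}$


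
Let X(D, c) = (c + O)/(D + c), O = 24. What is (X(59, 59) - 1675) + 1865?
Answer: 22503/118 ≈ 190.70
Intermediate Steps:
X(D, c) = (24 + c)/(D + c) (X(D, c) = (c + 24)/(D + c) = (24 + c)/(D + c))
(X(59, 59) - 1675) + 1865 = ((24 + 59)/(59 + 59) - 1675) + 1865 = (83/118 - 1675) + 1865 = -197567/118 + 1865 = 22503/118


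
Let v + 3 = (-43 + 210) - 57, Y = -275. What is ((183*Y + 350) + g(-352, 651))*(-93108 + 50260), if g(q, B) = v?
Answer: 2136744064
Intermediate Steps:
v = 107 (v = -3 + ((-43 + 210) - 57) = -3 + (167 - 57) = -3 + 110 = 107)
g(q, B) = 107
((183*Y + 350) + g(-352, 651))*(-93108 + 50260) = ((183*(-275) + 350) + 107)*(-93108 + 50260) = ((-50325 + 350) + 107)*(-42848) = (-49975 + 107)*(-42848) = -49868*(-42848) = 2136744064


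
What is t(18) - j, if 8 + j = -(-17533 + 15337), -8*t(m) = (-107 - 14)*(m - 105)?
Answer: -28031/8 ≈ -3503.9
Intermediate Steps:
t(m) = -12705/8 + 121*m/8 (t(m) = -(-107 - 14)*(m - 105)/8 = -(-121)*(-105 + m)/8 = -(12705 - 121*m)/8 = -12705/8 + 121*m/8)
j = 2188 (j = -8 - (-17533 + 15337) = -8 - 1*(-2196) = -8 + 2196 = 2188)
t(18) - j = (-12705/8 + (121/8)*18) - 1*2188 = (-12705/8 + 1089/4) - 2188 = -10527/8 - 2188 = -28031/8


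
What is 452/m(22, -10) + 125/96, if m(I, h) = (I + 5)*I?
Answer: 19607/9504 ≈ 2.0630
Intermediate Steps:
m(I, h) = I*(5 + I) (m(I, h) = (5 + I)*I = I*(5 + I))
452/m(22, -10) + 125/96 = 452/((22*(5 + 22))) + 125/96 = 452/((22*27)) + 125*(1/96) = 452/594 + 125/96 = 452*(1/594) + 125/96 = 226/297 + 125/96 = 19607/9504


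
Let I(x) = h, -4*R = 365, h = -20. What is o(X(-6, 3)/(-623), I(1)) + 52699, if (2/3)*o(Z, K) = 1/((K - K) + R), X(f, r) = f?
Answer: 19235129/365 ≈ 52699.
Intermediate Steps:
R = -365/4 (R = -¼*365 = -365/4 ≈ -91.250)
I(x) = -20
o(Z, K) = -6/365 (o(Z, K) = 3/(2*((K - K) - 365/4)) = 3/(2*(0 - 365/4)) = 3/(2*(-365/4)) = (3/2)*(-4/365) = -6/365)
o(X(-6, 3)/(-623), I(1)) + 52699 = -6/365 + 52699 = 19235129/365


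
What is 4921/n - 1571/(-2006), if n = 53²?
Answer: 14284465/5634854 ≈ 2.5350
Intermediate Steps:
n = 2809
4921/n - 1571/(-2006) = 4921/2809 - 1571/(-2006) = 4921*(1/2809) - 1571*(-1/2006) = 4921/2809 + 1571/2006 = 14284465/5634854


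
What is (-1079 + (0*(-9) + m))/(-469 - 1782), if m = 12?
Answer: 1067/2251 ≈ 0.47401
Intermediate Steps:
(-1079 + (0*(-9) + m))/(-469 - 1782) = (-1079 + (0*(-9) + 12))/(-469 - 1782) = (-1079 + (0 + 12))/(-2251) = (-1079 + 12)*(-1/2251) = -1067*(-1/2251) = 1067/2251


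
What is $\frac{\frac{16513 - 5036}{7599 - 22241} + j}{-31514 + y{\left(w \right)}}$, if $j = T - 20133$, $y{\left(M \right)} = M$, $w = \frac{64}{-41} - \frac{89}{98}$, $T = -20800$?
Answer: $\frac{1204099098167}{927081459533} \approx 1.2988$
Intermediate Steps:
$w = - \frac{9921}{4018}$ ($w = 64 \left(- \frac{1}{41}\right) - \frac{89}{98} = - \frac{64}{41} - \frac{89}{98} = - \frac{9921}{4018} \approx -2.4691$)
$j = -40933$ ($j = -20800 - 20133 = -40933$)
$\frac{\frac{16513 - 5036}{7599 - 22241} + j}{-31514 + y{\left(w \right)}} = \frac{\frac{16513 - 5036}{7599 - 22241} - 40933}{-31514 - \frac{9921}{4018}} = \frac{\frac{11477}{-14642} - 40933}{- \frac{126633173}{4018}} = \left(11477 \left(- \frac{1}{14642}\right) - 40933\right) \left(- \frac{4018}{126633173}\right) = \left(- \frac{11477}{14642} - 40933\right) \left(- \frac{4018}{126633173}\right) = \left(- \frac{599352463}{14642}\right) \left(- \frac{4018}{126633173}\right) = \frac{1204099098167}{927081459533}$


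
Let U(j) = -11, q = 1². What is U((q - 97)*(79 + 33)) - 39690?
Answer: -39701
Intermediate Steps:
q = 1
U((q - 97)*(79 + 33)) - 39690 = -11 - 39690 = -39701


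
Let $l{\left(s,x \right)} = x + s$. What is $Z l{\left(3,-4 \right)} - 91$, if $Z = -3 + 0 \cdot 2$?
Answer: $-88$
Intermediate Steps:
$l{\left(s,x \right)} = s + x$
$Z = -3$ ($Z = -3 + 0 = -3$)
$Z l{\left(3,-4 \right)} - 91 = - 3 \left(3 - 4\right) - 91 = \left(-3\right) \left(-1\right) - 91 = 3 - 91 = -88$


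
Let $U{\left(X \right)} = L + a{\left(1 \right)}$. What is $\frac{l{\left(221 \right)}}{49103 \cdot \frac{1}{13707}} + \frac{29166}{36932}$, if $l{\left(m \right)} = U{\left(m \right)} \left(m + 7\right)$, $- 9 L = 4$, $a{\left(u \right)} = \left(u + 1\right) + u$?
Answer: $\frac{148196846241}{906735998} \approx 163.44$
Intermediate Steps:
$a{\left(u \right)} = 1 + 2 u$ ($a{\left(u \right)} = \left(1 + u\right) + u = 1 + 2 u$)
$L = - \frac{4}{9}$ ($L = \left(- \frac{1}{9}\right) 4 = - \frac{4}{9} \approx -0.44444$)
$U{\left(X \right)} = \frac{23}{9}$ ($U{\left(X \right)} = - \frac{4}{9} + \left(1 + 2 \cdot 1\right) = - \frac{4}{9} + \left(1 + 2\right) = - \frac{4}{9} + 3 = \frac{23}{9}$)
$l{\left(m \right)} = \frac{161}{9} + \frac{23 m}{9}$ ($l{\left(m \right)} = \frac{23 \left(m + 7\right)}{9} = \frac{23 \left(7 + m\right)}{9} = \frac{161}{9} + \frac{23 m}{9}$)
$\frac{l{\left(221 \right)}}{49103 \cdot \frac{1}{13707}} + \frac{29166}{36932} = \frac{\frac{161}{9} + \frac{23}{9} \cdot 221}{49103 \cdot \frac{1}{13707}} + \frac{29166}{36932} = \frac{\frac{161}{9} + \frac{5083}{9}}{49103 \cdot \frac{1}{13707}} + 29166 \cdot \frac{1}{36932} = \frac{1748}{3 \cdot \frac{49103}{13707}} + \frac{14583}{18466} = \frac{1748}{3} \cdot \frac{13707}{49103} + \frac{14583}{18466} = \frac{7986612}{49103} + \frac{14583}{18466} = \frac{148196846241}{906735998}$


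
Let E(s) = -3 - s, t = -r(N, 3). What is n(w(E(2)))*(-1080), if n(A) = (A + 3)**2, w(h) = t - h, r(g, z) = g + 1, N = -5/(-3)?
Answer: -30720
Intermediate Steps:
N = 5/3 (N = -5*(-1/3) = 5/3 ≈ 1.6667)
r(g, z) = 1 + g
t = -8/3 (t = -(1 + 5/3) = -1*8/3 = -8/3 ≈ -2.6667)
w(h) = -8/3 - h
n(A) = (3 + A)**2
n(w(E(2)))*(-1080) = (3 + (-8/3 - (-3 - 1*2)))**2*(-1080) = (3 + (-8/3 - (-3 - 2)))**2*(-1080) = (3 + (-8/3 - 1*(-5)))**2*(-1080) = (3 + (-8/3 + 5))**2*(-1080) = (3 + 7/3)**2*(-1080) = (16/3)**2*(-1080) = (256/9)*(-1080) = -30720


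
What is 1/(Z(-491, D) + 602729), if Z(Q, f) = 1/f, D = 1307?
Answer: 1307/787766804 ≈ 1.6591e-6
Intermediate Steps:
1/(Z(-491, D) + 602729) = 1/(1/1307 + 602729) = 1/(787766804/1307) = 1307/787766804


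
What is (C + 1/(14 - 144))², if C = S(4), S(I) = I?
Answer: 269361/16900 ≈ 15.939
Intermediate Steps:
C = 4
(C + 1/(14 - 144))² = (4 + 1/(14 - 144))² = (4 + 1/(-130))² = (4 - 1/130)² = (519/130)² = 269361/16900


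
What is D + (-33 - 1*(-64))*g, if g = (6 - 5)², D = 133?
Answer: 164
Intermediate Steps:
g = 1 (g = 1² = 1)
D + (-33 - 1*(-64))*g = 133 + (-33 - 1*(-64))*1 = 133 + (-33 + 64)*1 = 133 + 31*1 = 133 + 31 = 164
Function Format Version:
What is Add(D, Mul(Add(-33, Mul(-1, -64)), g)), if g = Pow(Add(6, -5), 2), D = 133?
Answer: 164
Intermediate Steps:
g = 1 (g = Pow(1, 2) = 1)
Add(D, Mul(Add(-33, Mul(-1, -64)), g)) = Add(133, Mul(Add(-33, Mul(-1, -64)), 1)) = Add(133, Mul(Add(-33, 64), 1)) = Add(133, Mul(31, 1)) = Add(133, 31) = 164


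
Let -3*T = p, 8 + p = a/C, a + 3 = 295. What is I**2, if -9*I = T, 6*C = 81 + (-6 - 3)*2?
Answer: 173056/321489 ≈ 0.53829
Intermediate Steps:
a = 292 (a = -3 + 295 = 292)
C = 21/2 (C = (81 + (-6 - 3)*2)/6 = (81 - 9*2)/6 = (81 - 18)/6 = (1/6)*63 = 21/2 ≈ 10.500)
p = 416/21 (p = -8 + 292/(21/2) = -8 + 292*(2/21) = -8 + 584/21 = 416/21 ≈ 19.810)
T = -416/63 (T = -1/3*416/21 = -416/63 ≈ -6.6032)
I = 416/567 (I = -1/9*(-416/63) = 416/567 ≈ 0.73369)
I**2 = (416/567)**2 = 173056/321489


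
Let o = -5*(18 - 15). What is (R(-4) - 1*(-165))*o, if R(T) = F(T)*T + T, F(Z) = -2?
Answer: -2535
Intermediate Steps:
R(T) = -T (R(T) = -2*T + T = -T)
o = -15 (o = -5*3 = -15)
(R(-4) - 1*(-165))*o = (-1*(-4) - 1*(-165))*(-15) = (4 + 165)*(-15) = 169*(-15) = -2535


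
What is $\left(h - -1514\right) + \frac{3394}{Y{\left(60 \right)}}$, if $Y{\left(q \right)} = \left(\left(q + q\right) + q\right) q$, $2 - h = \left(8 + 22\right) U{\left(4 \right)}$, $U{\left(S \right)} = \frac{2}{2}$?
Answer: $\frac{8026097}{5400} \approx 1486.3$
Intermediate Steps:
$U{\left(S \right)} = 1$ ($U{\left(S \right)} = 2 \cdot \frac{1}{2} = 1$)
$h = -28$ ($h = 2 - \left(8 + 22\right) 1 = 2 - 30 \cdot 1 = 2 - 30 = -28$)
$Y{\left(q \right)} = 3 q^{2}$ ($Y{\left(q \right)} = \left(2 q + q\right) q = 3 q q = 3 q^{2}$)
$\left(h - -1514\right) + \frac{3394}{Y{\left(60 \right)}} = \left(-28 - -1514\right) + \frac{3394}{3 \cdot 60^{2}} = \left(-28 + 1514\right) + \frac{3394}{3 \cdot 3600} = 1486 + \frac{3394}{10800} = 1486 + 3394 \cdot \frac{1}{10800} = 1486 + \frac{1697}{5400} = \frac{8026097}{5400}$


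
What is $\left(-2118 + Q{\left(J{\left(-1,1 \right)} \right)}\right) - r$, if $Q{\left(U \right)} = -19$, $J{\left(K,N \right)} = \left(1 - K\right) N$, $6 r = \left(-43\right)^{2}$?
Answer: $- \frac{14671}{6} \approx -2445.2$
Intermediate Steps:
$r = \frac{1849}{6}$ ($r = \frac{\left(-43\right)^{2}}{6} = \frac{1}{6} \cdot 1849 = \frac{1849}{6} \approx 308.17$)
$J{\left(K,N \right)} = N \left(1 - K\right)$
$\left(-2118 + Q{\left(J{\left(-1,1 \right)} \right)}\right) - r = \left(-2118 - 19\right) - \frac{1849}{6} = -2137 - \frac{1849}{6} = - \frac{14671}{6}$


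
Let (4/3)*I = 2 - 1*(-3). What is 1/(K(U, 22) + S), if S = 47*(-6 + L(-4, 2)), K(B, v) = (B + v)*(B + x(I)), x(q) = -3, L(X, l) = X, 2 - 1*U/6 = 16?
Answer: 1/4924 ≈ 0.00020309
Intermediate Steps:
U = -84 (U = 12 - 6*16 = 12 - 96 = -84)
I = 15/4 (I = 3*(2 - 1*(-3))/4 = 3*(2 + 3)/4 = (3/4)*5 = 15/4 ≈ 3.7500)
K(B, v) = (-3 + B)*(B + v) (K(B, v) = (B + v)*(B - 3) = (B + v)*(-3 + B) = (-3 + B)*(B + v))
S = -470 (S = 47*(-6 - 4) = 47*(-10) = -470)
1/(K(U, 22) + S) = 1/(((-84)**2 - 3*(-84) - 3*22 - 84*22) - 470) = 1/((7056 + 252 - 66 - 1848) - 470) = 1/(5394 - 470) = 1/4924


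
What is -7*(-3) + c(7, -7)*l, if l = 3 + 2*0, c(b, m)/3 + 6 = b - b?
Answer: -33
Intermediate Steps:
c(b, m) = -18 (c(b, m) = -18 + 3*(b - b) = -18 + 3*0 = -18 + 0 = -18)
l = 3 (l = 3 + 0 = 3)
-7*(-3) + c(7, -7)*l = -7*(-3) - 18*3 = 21 - 54 = -33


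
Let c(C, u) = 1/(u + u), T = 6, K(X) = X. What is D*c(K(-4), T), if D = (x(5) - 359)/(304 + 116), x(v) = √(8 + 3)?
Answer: -359/5040 + √11/5040 ≈ -0.070572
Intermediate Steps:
x(v) = √11
c(C, u) = 1/(2*u)
D = -359/420 + √11/420 (D = (√11 - 359)/(304 + 116) = (-359 + √11)/420 = (-359 + √11)*(1/420) = -359/420 + √11/420 ≈ -0.84686)
D*c(K(-4), T) = (-359/420 + √11/420)*((½)/6) = (-359/420 + √11/420)*((½)*(⅙)) = (-359/420 + √11/420)*(1/12) = -359/5040 + √11/5040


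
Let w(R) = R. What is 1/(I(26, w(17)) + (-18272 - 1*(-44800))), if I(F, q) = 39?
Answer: 1/26567 ≈ 3.7641e-5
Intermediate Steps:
1/(I(26, w(17)) + (-18272 - 1*(-44800))) = 1/(39 + (-18272 - 1*(-44800))) = 1/(39 + (-18272 + 44800)) = 1/(39 + 26528) = 1/26567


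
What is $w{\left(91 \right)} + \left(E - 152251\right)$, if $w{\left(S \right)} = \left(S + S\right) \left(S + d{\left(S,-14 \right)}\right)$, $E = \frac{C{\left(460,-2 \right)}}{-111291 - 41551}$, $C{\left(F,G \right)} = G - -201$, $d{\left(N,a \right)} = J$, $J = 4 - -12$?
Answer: $- \frac{20293902433}{152842} \approx -1.3278 \cdot 10^{5}$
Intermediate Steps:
$J = 16$ ($J = 4 + 12 = 16$)
$d{\left(N,a \right)} = 16$
$C{\left(F,G \right)} = 201 + G$ ($C{\left(F,G \right)} = G + 201 = 201 + G$)
$E = - \frac{199}{152842}$ ($E = \frac{201 - 2}{-111291 - 41551} = \frac{199}{-111291 - 41551} = \frac{199}{-152842} = 199 \left(- \frac{1}{152842}\right) = - \frac{199}{152842} \approx -0.001302$)
$w{\left(S \right)} = 2 S \left(16 + S\right)$ ($w{\left(S \right)} = \left(S + S\right) \left(S + 16\right) = 2 S \left(16 + S\right)$)
$w{\left(91 \right)} + \left(E - 152251\right) = 2 \cdot 91 \left(16 + 91\right) - \frac{23270347541}{152842} = 2 \cdot 91 \cdot 107 - \frac{23270347541}{152842} = 19474 - \frac{23270347541}{152842} = - \frac{20293902433}{152842}$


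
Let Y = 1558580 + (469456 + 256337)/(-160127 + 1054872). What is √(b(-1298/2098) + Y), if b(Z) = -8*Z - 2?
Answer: √1373028915979598384566435/938587505 ≈ 1248.4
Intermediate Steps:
b(Z) = -2 - 8*Z
Y = 1394532387893/894745 (Y = 1558580 + 725793/894745 = 1394532387893/894745 ≈ 1.5586e+6)
√(b(-1298/2098) + Y) = √((-2 - (-10384)/2098) + 1394532387893/894745) = √((-2 - 8*(-649/1049)) + 1394532387893/894745) = √((-2 + 5192/1049) + 1394532387893/894745) = √(3094/1049 + 1394532387893/894745) = √(1462867243240787/938587505) = √1373028915979598384566435/938587505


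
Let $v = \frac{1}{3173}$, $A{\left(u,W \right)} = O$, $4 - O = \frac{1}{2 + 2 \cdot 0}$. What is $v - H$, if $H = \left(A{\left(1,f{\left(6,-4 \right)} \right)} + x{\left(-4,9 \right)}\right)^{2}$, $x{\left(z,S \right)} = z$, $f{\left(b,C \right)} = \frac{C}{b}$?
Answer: $- \frac{3169}{12692} \approx -0.24968$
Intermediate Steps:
$O = \frac{7}{2}$ ($O = 4 - \frac{1}{2 + 2 \cdot 0} = 4 - \frac{1}{2 + 0} = 4 - \frac{1}{2} = \frac{7}{2} \approx 3.5$)
$A{\left(u,W \right)} = \frac{7}{2}$
$H = \frac{1}{4}$ ($H = \left(\frac{7}{2} - 4\right)^{2} = \left(- \frac{1}{2}\right)^{2} = \frac{1}{4} \approx 0.25$)
$v = \frac{1}{3173} \approx 0.00031516$
$v - H = \frac{1}{3173} - \frac{1}{4} = - \frac{3169}{12692}$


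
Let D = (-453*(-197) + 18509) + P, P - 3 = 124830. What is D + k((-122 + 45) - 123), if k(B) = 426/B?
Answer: 23258087/100 ≈ 2.3258e+5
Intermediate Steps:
P = 124833 (P = 3 + 124830 = 124833)
D = 232583 (D = (-453*(-197) + 18509) + 124833 = (89241 + 18509) + 124833 = 107750 + 124833 = 232583)
D + k((-122 + 45) - 123) = 232583 + 426/((-122 + 45) - 123) = 232583 + 426/(-77 - 123) = 232583 + 426/(-200) = 232583 + 426*(-1/200) = 232583 - 213/100 = 23258087/100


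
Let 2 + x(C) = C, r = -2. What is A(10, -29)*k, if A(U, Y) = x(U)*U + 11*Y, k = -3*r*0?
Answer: 0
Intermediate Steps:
x(C) = -2 + C
k = 0 (k = -3*(-2)*0 = 6*0 = 0)
A(U, Y) = 11*Y + U*(-2 + U) (A(U, Y) = (-2 + U)*U + 11*Y = U*(-2 + U) + 11*Y = 11*Y + U*(-2 + U))
A(10, -29)*k = (11*(-29) + 10*(-2 + 10))*0 = (-319 + 10*8)*0 = (-319 + 80)*0 = -239*0 = 0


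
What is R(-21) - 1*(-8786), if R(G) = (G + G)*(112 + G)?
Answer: 4964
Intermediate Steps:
R(G) = 2*G*(112 + G) (R(G) = (2*G)*(112 + G) = 2*G*(112 + G))
R(-21) - 1*(-8786) = 2*(-21)*(112 - 21) - 1*(-8786) = 2*(-21)*91 + 8786 = -3822 + 8786 = 4964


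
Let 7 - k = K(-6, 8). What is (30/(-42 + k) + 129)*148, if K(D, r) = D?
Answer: 549228/29 ≈ 18939.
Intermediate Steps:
k = 13 (k = 7 - 1*(-6) = 7 + 6 = 13)
(30/(-42 + k) + 129)*148 = (30/(-42 + 13) + 129)*148 = (30/(-29) + 129)*148 = (30*(-1/29) + 129)*148 = (-30/29 + 129)*148 = (3711/29)*148 = 549228/29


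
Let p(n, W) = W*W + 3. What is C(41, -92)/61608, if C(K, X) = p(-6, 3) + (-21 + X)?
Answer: -101/61608 ≈ -0.0016394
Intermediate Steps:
p(n, W) = 3 + W**2 (p(n, W) = W**2 + 3 = 3 + W**2)
C(K, X) = -9 + X (C(K, X) = (3 + 3**2) + (-21 + X) = (3 + 9) + (-21 + X) = 12 + (-21 + X) = -9 + X)
C(41, -92)/61608 = (-9 - 92)/61608 = -101*1/61608 = -101/61608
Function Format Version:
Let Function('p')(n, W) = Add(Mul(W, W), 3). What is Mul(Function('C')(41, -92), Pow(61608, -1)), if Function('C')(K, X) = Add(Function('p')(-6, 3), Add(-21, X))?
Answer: Rational(-101, 61608) ≈ -0.0016394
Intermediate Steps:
Function('p')(n, W) = Add(3, Pow(W, 2)) (Function('p')(n, W) = Add(Pow(W, 2), 3) = Add(3, Pow(W, 2)))
Function('C')(K, X) = Add(-9, X) (Function('C')(K, X) = Add(Add(3, Pow(3, 2)), Add(-21, X)) = Add(Add(3, 9), Add(-21, X)) = Add(12, Add(-21, X)) = Add(-9, X))
Mul(Function('C')(41, -92), Pow(61608, -1)) = Mul(Add(-9, -92), Pow(61608, -1)) = Mul(-101, Rational(1, 61608)) = Rational(-101, 61608)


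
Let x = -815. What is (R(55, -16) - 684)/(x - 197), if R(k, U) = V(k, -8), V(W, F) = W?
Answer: 629/1012 ≈ 0.62154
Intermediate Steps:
R(k, U) = k
(R(55, -16) - 684)/(x - 197) = (55 - 684)/(-815 - 197) = -629/(-1012) = -629*(-1/1012) = 629/1012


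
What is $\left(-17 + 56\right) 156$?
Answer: $6084$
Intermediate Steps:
$\left(-17 + 56\right) 156 = 39 \cdot 156 = 6084$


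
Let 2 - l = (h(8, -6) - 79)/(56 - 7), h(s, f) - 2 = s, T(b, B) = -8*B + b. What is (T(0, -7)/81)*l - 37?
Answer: -19643/567 ≈ -34.644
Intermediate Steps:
T(b, B) = b - 8*B
h(s, f) = 2 + s
l = 167/49 (l = 2 - ((2 + 8) - 79)/(56 - 7) = 2 - (10 - 79)/49 = 2 - (-69)/49 = 2 - 1*(-69/49) = 2 + 69/49 = 167/49 ≈ 3.4082)
(T(0, -7)/81)*l - 37 = ((0 - 8*(-7))/81)*(167/49) - 37 = ((0 + 56)*(1/81))*(167/49) - 37 = (56*(1/81))*(167/49) - 37 = (56/81)*(167/49) - 37 = 1336/567 - 37 = -19643/567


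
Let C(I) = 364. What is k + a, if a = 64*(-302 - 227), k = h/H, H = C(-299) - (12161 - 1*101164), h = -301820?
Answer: -3025910972/89367 ≈ -33859.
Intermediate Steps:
H = 89367 (H = 364 - (12161 - 1*101164) = 364 - (12161 - 101164) = 364 - 1*(-89003) = 364 + 89003 = 89367)
k = -301820/89367 ≈ -3.3773
a = -33856 (a = 64*(-529) = -33856)
k + a = -301820/89367 - 33856 = -3025910972/89367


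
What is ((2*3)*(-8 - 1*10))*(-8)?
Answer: 864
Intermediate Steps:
((2*3)*(-8 - 1*10))*(-8) = (6*(-8 - 10))*(-8) = (6*(-18))*(-8) = -108*(-8) = 864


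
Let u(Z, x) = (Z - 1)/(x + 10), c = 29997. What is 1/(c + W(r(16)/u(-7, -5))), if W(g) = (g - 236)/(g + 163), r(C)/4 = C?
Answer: 41/1229785 ≈ 3.3339e-5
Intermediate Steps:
r(C) = 4*C
u(Z, x) = (-1 + Z)/(10 + x)
W(g) = (-236 + g)/(163 + g)
1/(c + W(r(16)/u(-7, -5))) = 1/(29997 + (-236 + (4*16)/(((-1 - 7)/(10 - 5))))/(163 + (4*16)/(((-1 - 7)/(10 - 5))))) = 1/(29997 + (-236 + 64/((-8/5)))/(163 + 64/((-8/5)))) = 1/(29997 + (-236 + 64/(((1/5)*(-8))))/(163 + 64/(((1/5)*(-8))))) = 1/(29997 + (-236 + 64/(-8/5))/(163 + 64/(-8/5))) = 1/(29997 + (-236 + 64*(-5/8))/(163 + 64*(-5/8))) = 1/(29997 + (-236 - 40)/(163 - 40)) = 1/(29997 - 276/123) = 1/(29997 + (1/123)*(-276)) = 1/(29997 - 92/41) = 1/(1229785/41) = 41/1229785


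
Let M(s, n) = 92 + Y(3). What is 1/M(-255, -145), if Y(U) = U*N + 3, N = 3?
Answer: 1/104 ≈ 0.0096154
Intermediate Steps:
Y(U) = 3 + 3*U (Y(U) = U*3 + 3 = 3*U + 3 = 3 + 3*U)
M(s, n) = 104 (M(s, n) = 92 + (3 + 3*3) = 92 + (3 + 9) = 92 + 12 = 104)
1/M(-255, -145) = 1/104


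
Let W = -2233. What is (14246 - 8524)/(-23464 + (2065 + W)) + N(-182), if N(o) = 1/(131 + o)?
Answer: -157727/602616 ≈ -0.26174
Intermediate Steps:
(14246 - 8524)/(-23464 + (2065 + W)) + N(-182) = (14246 - 8524)/(-23464 + (2065 - 2233)) + 1/(131 - 182) = 5722/(-23464 - 168) + 1/(-51) = 5722/(-23632) - 1/51 = 5722*(-1/23632) - 1/51 = -2861/11816 - 1/51 = -157727/602616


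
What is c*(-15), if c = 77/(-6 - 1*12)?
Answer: 385/6 ≈ 64.167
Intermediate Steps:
c = -77/18 (c = 77/(-6 - 12) = 77/(-18) = 77*(-1/18) = -77/18 ≈ -4.2778)
c*(-15) = -77/18*(-15) = 385/6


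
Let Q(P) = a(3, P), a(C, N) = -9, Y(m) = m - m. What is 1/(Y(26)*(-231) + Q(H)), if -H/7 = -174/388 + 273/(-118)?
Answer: -⅑ ≈ -0.11111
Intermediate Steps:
Y(m) = 0
H = 110649/5723 (H = -7*(-174/388 + 273/(-118)) = -7*(-174*1/388 + 273*(-1/118)) = -7*(-87/194 - 273/118) = -7*(-15807/5723) = 110649/5723 ≈ 19.334)
Q(P) = -9
1/(Y(26)*(-231) + Q(H)) = 1/(0*(-231) - 9) = 1/(0 - 9) = 1/(-9) = -⅑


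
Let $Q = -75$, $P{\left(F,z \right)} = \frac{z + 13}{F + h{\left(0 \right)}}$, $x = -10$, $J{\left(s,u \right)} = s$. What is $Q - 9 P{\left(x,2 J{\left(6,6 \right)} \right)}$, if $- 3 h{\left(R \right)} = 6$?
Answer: $- \frac{225}{4} \approx -56.25$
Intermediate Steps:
$h{\left(R \right)} = -2$ ($h{\left(R \right)} = \left(- \frac{1}{3}\right) 6 = -2$)
$P{\left(F,z \right)} = \frac{13 + z}{-2 + F}$ ($P{\left(F,z \right)} = \frac{z + 13}{F - 2} = \frac{13 + z}{-2 + F}$)
$Q - 9 P{\left(x,2 J{\left(6,6 \right)} \right)} = -75 - 9 \frac{13 + 2 \cdot 6}{-2 - 10} = -75 - 9 \frac{13 + 12}{-12} = -75 - 9 \left(\left(- \frac{1}{12}\right) 25\right) = -75 - - \frac{75}{4} = -75 + \frac{75}{4} = - \frac{225}{4}$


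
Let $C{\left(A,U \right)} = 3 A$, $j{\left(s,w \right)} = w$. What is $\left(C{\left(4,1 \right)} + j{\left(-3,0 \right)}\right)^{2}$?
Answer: $144$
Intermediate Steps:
$\left(C{\left(4,1 \right)} + j{\left(-3,0 \right)}\right)^{2} = \left(3 \cdot 4 + 0\right)^{2} = \left(12 + 0\right)^{2} = 12^{2} = 144$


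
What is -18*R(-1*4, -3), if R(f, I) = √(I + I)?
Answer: -18*I*√6 ≈ -44.091*I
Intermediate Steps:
R(f, I) = √2*√I (R(f, I) = √(2*I) = √2*√I)
-18*R(-1*4, -3) = -18*√2*√(-3) = -18*√2*I*√3 = -18*I*√6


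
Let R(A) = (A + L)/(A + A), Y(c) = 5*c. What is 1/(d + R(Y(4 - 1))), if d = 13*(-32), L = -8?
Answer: -30/12473 ≈ -0.0024052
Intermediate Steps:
R(A) = (-8 + A)/(2*A) (R(A) = (A - 8)/(A + A) = (-8 + A)/((2*A)) = (-8 + A)*(1/(2*A)) = (-8 + A)/(2*A))
d = -416
1/(d + R(Y(4 - 1))) = 1/(-416 + (-8 + 5*(4 - 1))/(2*((5*(4 - 1))))) = 1/(-416 + (-8 + 5*3)/(2*((5*3)))) = 1/(-416 + (½)*(-8 + 15)/15) = 1/(-416 + (½)*(1/15)*7) = 1/(-416 + 7/30) = 1/(-12473/30) = -30/12473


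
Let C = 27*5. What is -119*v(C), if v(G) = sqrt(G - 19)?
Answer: -238*sqrt(29) ≈ -1281.7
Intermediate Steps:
C = 135
v(G) = sqrt(-19 + G)
-119*v(C) = -119*sqrt(-19 + 135) = -238*sqrt(29)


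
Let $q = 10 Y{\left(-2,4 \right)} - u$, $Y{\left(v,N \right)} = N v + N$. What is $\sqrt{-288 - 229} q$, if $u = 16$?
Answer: $- 56 i \sqrt{517} \approx - 1273.3 i$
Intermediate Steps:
$Y{\left(v,N \right)} = N + N v$
$q = -56$ ($q = 10 \cdot 4 \left(1 - 2\right) - 16 = 10 \cdot 4 \left(-1\right) - 16 = 10 \left(-4\right) - 16 = -40 - 16 = -56$)
$\sqrt{-288 - 229} q = \sqrt{-288 - 229} \left(-56\right) = \sqrt{-517} \left(-56\right) = i \sqrt{517} \left(-56\right) = - 56 i \sqrt{517}$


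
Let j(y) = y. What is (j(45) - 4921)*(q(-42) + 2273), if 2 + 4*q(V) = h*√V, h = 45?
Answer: -11080710 - 54855*I*√42 ≈ -1.1081e+7 - 3.555e+5*I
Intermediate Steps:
q(V) = -½ + 45*√V/4 (q(V) = -½ + (45*√V)/4 = -½ + 45*√V/4)
(j(45) - 4921)*(q(-42) + 2273) = (45 - 4921)*((-½ + 45*√(-42)/4) + 2273) = -4876*((-½ + 45*(I*√42)/4) + 2273) = -4876*((-½ + 45*I*√42/4) + 2273) = -4876*(4545/2 + 45*I*√42/4) = -11080710 - 54855*I*√42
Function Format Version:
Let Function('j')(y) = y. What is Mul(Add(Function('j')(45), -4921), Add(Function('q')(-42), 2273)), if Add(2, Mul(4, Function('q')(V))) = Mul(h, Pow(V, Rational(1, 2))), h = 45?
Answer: Add(-11080710, Mul(-54855, I, Pow(42, Rational(1, 2)))) ≈ Add(-1.1081e+7, Mul(-3.5550e+5, I))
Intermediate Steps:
Function('q')(V) = Add(Rational(-1, 2), Mul(Rational(45, 4), Pow(V, Rational(1, 2)))) (Function('q')(V) = Add(Rational(-1, 2), Mul(Rational(1, 4), Mul(45, Pow(V, Rational(1, 2))))) = Add(Rational(-1, 2), Mul(Rational(45, 4), Pow(V, Rational(1, 2)))))
Mul(Add(Function('j')(45), -4921), Add(Function('q')(-42), 2273)) = Mul(Add(45, -4921), Add(Add(Rational(-1, 2), Mul(Rational(45, 4), Pow(-42, Rational(1, 2)))), 2273)) = Mul(-4876, Add(Add(Rational(-1, 2), Mul(Rational(45, 4), Mul(I, Pow(42, Rational(1, 2))))), 2273)) = Mul(-4876, Add(Add(Rational(-1, 2), Mul(Rational(45, 4), I, Pow(42, Rational(1, 2)))), 2273)) = Mul(-4876, Add(Rational(4545, 2), Mul(Rational(45, 4), I, Pow(42, Rational(1, 2))))) = Add(-11080710, Mul(-54855, I, Pow(42, Rational(1, 2))))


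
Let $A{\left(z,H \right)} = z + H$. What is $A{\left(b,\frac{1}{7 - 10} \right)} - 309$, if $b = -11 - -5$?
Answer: $- \frac{946}{3} \approx -315.33$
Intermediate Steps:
$b = -6$ ($b = -11 + 5 = -6$)
$A{\left(z,H \right)} = H + z$
$A{\left(b,\frac{1}{7 - 10} \right)} - 309 = \left(\frac{1}{7 - 10} - 6\right) - 309 = \left(\frac{1}{-3} - 6\right) - 309 = \left(- \frac{1}{3} - 6\right) - 309 = - \frac{19}{3} - 309 = - \frac{946}{3}$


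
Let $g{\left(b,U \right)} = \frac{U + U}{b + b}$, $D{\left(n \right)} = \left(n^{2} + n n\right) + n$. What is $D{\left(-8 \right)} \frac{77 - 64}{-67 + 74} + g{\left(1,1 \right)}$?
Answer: $\frac{1567}{7} \approx 223.86$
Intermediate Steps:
$D{\left(n \right)} = n + 2 n^{2}$ ($D{\left(n \right)} = \left(n^{2} + n^{2}\right) + n = 2 n^{2} + n = n + 2 n^{2}$)
$g{\left(b,U \right)} = \frac{U}{b}$ ($g{\left(b,U \right)} = \frac{2 U}{2 b} = 2 U \frac{1}{2 b} = \frac{U}{b}$)
$D{\left(-8 \right)} \frac{77 - 64}{-67 + 74} + g{\left(1,1 \right)} = - 8 \left(1 + 2 \left(-8\right)\right) \frac{77 - 64}{-67 + 74} + 1 \cdot 1^{-1} = - 8 \left(1 - 16\right) \frac{13}{7} + 1 \cdot 1 = \left(-8\right) \left(-15\right) 13 \cdot \frac{1}{7} + 1 = 120 \cdot \frac{13}{7} + 1 = \frac{1560}{7} + 1 = \frac{1567}{7}$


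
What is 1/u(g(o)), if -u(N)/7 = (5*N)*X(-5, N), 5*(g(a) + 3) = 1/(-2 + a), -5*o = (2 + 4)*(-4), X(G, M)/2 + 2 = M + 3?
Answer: -14/5535 ≈ -0.0025294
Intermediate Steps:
X(G, M) = 2 + 2*M (X(G, M) = -4 + 2*(M + 3) = -4 + 2*(3 + M) = -4 + (6 + 2*M) = 2 + 2*M)
o = 24/5 (o = -(2 + 4)*(-4)/5 = -6*(-4)/5 = -⅕*(-24) = 24/5 ≈ 4.8000)
g(a) = -3 + 1/(5*(-2 + a))
u(N) = -35*N*(2 + 2*N) (u(N) = -7*5*N*(2 + 2*N) = -35*N*(2 + 2*N))
1/u(g(o)) = 1/(-70*(31 - 15*24/5)/(5*(-2 + 24/5))*(1 + (31 - 15*24/5)/(5*(-2 + 24/5)))) = 1/(-70*(31 - 72)/(5*(14/5))*(1 + (31 - 72)/(5*(14/5)))) = 1/(-70*(⅕)*(5/14)*(-41)*(1 + (⅕)*(5/14)*(-41))) = 1/(-70*(-41/14)*(1 - 41/14)) = 1/(-70*(-41/14)*(-27/14)) = 1/(-5535/14) = -14/5535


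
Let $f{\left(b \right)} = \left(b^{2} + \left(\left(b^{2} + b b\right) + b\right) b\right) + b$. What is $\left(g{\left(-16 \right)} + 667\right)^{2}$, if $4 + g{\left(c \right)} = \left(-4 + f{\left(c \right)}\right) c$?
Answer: $15342042769$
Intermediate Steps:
$f{\left(b \right)} = b + b^{2} + b \left(b + 2 b^{2}\right)$ ($f{\left(b \right)} = \left(b^{2} + \left(\left(b^{2} + b^{2}\right) + b\right) b\right) + b = \left(b^{2} + \left(2 b^{2} + b\right) b\right) + b = \left(b^{2} + \left(b + 2 b^{2}\right) b\right) + b = \left(b^{2} + b \left(b + 2 b^{2}\right)\right) + b = b + b^{2} + b \left(b + 2 b^{2}\right)$)
$g{\left(c \right)} = -4 + c \left(-4 + c \left(1 + 2 c + 2 c^{2}\right)\right)$ ($g{\left(c \right)} = -4 + \left(-4 + c \left(1 + 2 c + 2 c^{2}\right)\right) c = -4 + c \left(-4 + c \left(1 + 2 c + 2 c^{2}\right)\right)$)
$\left(g{\left(-16 \right)} + 667\right)^{2} = \left(\left(-4 - -64 + \left(-16\right)^{2} \left(1 + 2 \left(-16\right) + 2 \left(-16\right)^{2}\right)\right) + 667\right)^{2} = \left(\left(-4 + 64 + 256 \left(1 - 32 + 2 \cdot 256\right)\right) + 667\right)^{2} = \left(\left(-4 + 64 + 256 \left(1 - 32 + 512\right)\right) + 667\right)^{2} = \left(\left(-4 + 64 + 256 \cdot 481\right) + 667\right)^{2} = \left(\left(-4 + 64 + 123136\right) + 667\right)^{2} = \left(123196 + 667\right)^{2} = 123863^{2} = 15342042769$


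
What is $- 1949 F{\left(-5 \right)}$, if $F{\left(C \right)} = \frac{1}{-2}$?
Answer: $\frac{1949}{2} \approx 974.5$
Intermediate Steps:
$F{\left(C \right)} = - \frac{1}{2}$
$- 1949 F{\left(-5 \right)} = \left(-1949\right) \left(- \frac{1}{2}\right) = \frac{1949}{2}$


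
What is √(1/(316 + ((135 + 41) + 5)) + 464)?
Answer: √114612673/497 ≈ 21.541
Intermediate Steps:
√(1/(316 + ((135 + 41) + 5)) + 464) = √(1/(316 + (176 + 5)) + 464) = √(1/(316 + 181) + 464) = √(1/497 + 464) = √(230609/497) = √114612673/497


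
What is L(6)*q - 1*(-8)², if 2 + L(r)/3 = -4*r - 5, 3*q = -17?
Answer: 463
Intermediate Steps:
q = -17/3 (q = (⅓)*(-17) = -17/3 ≈ -5.6667)
L(r) = -21 - 12*r (L(r) = -6 + 3*(-4*r - 5) = -6 + 3*(-5 - 4*r) = -6 + (-15 - 12*r) = -21 - 12*r)
L(6)*q - 1*(-8)² = (-21 - 12*6)*(-17/3) - 1*(-8)² = (-21 - 72)*(-17/3) - 1*64 = -93*(-17/3) - 64 = 527 - 64 = 463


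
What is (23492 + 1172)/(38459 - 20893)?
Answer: 12332/8783 ≈ 1.4041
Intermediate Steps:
(23492 + 1172)/(38459 - 20893) = 24664/17566 = 24664*(1/17566) = 12332/8783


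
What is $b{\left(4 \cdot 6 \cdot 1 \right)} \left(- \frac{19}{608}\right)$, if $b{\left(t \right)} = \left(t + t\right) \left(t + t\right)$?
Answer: $-72$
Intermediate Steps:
$b{\left(t \right)} = 4 t^{2}$ ($b{\left(t \right)} = 2 t 2 t = 4 t^{2}$)
$b{\left(4 \cdot 6 \cdot 1 \right)} \left(- \frac{19}{608}\right) = 4 \left(4 \cdot 6 \cdot 1\right)^{2} \left(- \frac{19}{608}\right) = 4 \left(24 \cdot 1\right)^{2} \left(\left(-19\right) \frac{1}{608}\right) = 4 \cdot 24^{2} \left(- \frac{1}{32}\right) = 4 \cdot 576 \left(- \frac{1}{32}\right) = 2304 \left(- \frac{1}{32}\right) = -72$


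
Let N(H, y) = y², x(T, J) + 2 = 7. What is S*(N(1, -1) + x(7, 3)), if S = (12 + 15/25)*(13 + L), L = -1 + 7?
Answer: 7182/5 ≈ 1436.4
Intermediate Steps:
x(T, J) = 5 (x(T, J) = -2 + 7 = 5)
L = 6
S = 1197/5 (S = (12 + 15/25)*(13 + 6) = (12 + 15*(1/25))*19 = (12 + ⅗)*19 = (63/5)*19 = 1197/5 ≈ 239.40)
S*(N(1, -1) + x(7, 3)) = 1197*((-1)² + 5)/5 = 1197*(1 + 5)/5 = (1197/5)*6 = 7182/5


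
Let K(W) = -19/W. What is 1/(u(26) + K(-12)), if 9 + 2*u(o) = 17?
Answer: 12/67 ≈ 0.17910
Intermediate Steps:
u(o) = 4 (u(o) = -9/2 + (½)*17 = -9/2 + 17/2 = 4)
1/(u(26) + K(-12)) = 1/(4 - 19/(-12)) = 1/(4 - 19*(-1/12)) = 1/(4 + 19/12) = 1/(67/12) = 12/67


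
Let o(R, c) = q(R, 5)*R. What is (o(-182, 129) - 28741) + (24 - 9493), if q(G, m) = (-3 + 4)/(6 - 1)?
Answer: -191232/5 ≈ -38246.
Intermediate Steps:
q(G, m) = ⅕ (q(G, m) = 1/5 = 1*(⅕) = ⅕)
o(R, c) = R/5
(o(-182, 129) - 28741) + (24 - 9493) = ((⅕)*(-182) - 28741) + (24 - 9493) = (-182/5 - 28741) - 9469 = -143887/5 - 9469 = -191232/5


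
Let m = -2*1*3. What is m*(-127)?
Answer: 762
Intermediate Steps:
m = -6 (m = -2*3 = -6)
m*(-127) = -6*(-127) = 762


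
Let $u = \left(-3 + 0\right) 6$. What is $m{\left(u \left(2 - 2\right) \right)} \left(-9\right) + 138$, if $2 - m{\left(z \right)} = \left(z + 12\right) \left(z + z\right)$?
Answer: $120$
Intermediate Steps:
$u = -18$ ($u = \left(-3\right) 6 = -18$)
$m{\left(z \right)} = 2 - 2 z \left(12 + z\right)$ ($m{\left(z \right)} = 2 - \left(z + 12\right) \left(z + z\right) = 2 - \left(12 + z\right) 2 z = 2 - 2 z \left(12 + z\right)$)
$m{\left(u \left(2 - 2\right) \right)} \left(-9\right) + 138 = \left(2 - 24 \left(- 18 \left(2 - 2\right)\right) - 2 \left(- 18 \left(2 - 2\right)\right)^{2}\right) \left(-9\right) + 138 = \left(2 - 24 \left(\left(-18\right) 0\right) - 2 \left(\left(-18\right) 0\right)^{2}\right) \left(-9\right) + 138 = \left(2 - 0 - 2 \cdot 0^{2}\right) \left(-9\right) + 138 = \left(2 + 0 - 0\right) \left(-9\right) + 138 = \left(2 + 0 + 0\right) \left(-9\right) + 138 = 2 \left(-9\right) + 138 = -18 + 138 = 120$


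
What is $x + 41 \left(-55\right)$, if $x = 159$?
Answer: $-2096$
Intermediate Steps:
$x + 41 \left(-55\right) = 159 + 41 \left(-55\right) = 159 - 2255 = -2096$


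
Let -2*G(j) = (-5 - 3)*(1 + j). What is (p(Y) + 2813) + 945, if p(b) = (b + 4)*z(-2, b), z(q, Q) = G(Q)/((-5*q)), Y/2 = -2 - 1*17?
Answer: 21306/5 ≈ 4261.2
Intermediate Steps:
Y = -38 (Y = 2*(-2 - 1*17) = 2*(-2 - 17) = 2*(-19) = -38)
G(j) = 4 + 4*j (G(j) = -(-5 - 3)*(1 + j)/2 = -(-4)*(1 + j) = -(-8 - 8*j)/2 = 4 + 4*j)
z(q, Q) = -(4 + 4*Q)/(5*q) (z(q, Q) = (4 + 4*Q)/((-5*q)) = (4 + 4*Q)*(-1/(5*q)) = -(4 + 4*Q)/(5*q))
p(b) = (4 + b)*(2/5 + 2*b/5) (p(b) = (b + 4)*((4/5)*(-1 - b)/(-2)) = (4 + b)*((4/5)*(-1/2)*(-1 - b)) = (4 + b)*(2/5 + 2*b/5))
(p(Y) + 2813) + 945 = (2*(1 - 38)*(4 - 38)/5 + 2813) + 945 = ((2/5)*(-37)*(-34) + 2813) + 945 = (2516/5 + 2813) + 945 = 16581/5 + 945 = 21306/5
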